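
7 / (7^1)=1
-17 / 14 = -1.21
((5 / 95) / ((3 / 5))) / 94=5 / 5358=0.00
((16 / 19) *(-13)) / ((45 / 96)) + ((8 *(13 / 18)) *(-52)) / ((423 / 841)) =-224482544 / 361665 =-620.69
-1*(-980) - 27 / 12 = 3911 / 4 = 977.75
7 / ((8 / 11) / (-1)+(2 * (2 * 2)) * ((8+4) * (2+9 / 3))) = 77 / 5272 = 0.01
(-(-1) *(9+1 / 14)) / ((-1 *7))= -127 / 98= -1.30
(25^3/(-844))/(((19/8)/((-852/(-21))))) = -8875000/28063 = -316.25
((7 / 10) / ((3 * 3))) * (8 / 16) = 7 / 180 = 0.04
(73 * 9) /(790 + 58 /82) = 26937 /32419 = 0.83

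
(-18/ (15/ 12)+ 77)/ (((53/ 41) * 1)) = 12833/ 265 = 48.43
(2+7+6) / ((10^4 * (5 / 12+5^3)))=9 / 752500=0.00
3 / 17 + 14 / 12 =137 / 102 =1.34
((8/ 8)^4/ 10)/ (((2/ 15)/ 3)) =9/ 4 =2.25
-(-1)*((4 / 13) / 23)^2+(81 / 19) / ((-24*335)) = -1599107 / 4552298920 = -0.00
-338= -338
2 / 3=0.67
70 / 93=0.75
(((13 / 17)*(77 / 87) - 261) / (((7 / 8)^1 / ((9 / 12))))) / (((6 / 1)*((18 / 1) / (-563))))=108382567 / 93177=1163.19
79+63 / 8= 695 / 8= 86.88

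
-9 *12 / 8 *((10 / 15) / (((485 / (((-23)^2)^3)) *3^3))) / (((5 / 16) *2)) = -1184287112 / 7275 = -162788.61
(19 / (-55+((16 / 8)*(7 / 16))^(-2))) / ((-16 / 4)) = 931 / 10524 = 0.09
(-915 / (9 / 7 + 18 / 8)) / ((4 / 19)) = -40565 / 33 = -1229.24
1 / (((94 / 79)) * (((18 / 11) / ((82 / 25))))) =35629 / 21150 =1.68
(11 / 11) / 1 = 1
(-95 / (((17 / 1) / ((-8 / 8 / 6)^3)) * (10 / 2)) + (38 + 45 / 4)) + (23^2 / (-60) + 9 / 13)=9817103 / 238680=41.13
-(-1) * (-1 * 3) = -3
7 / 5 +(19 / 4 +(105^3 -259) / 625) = 4644839 / 2500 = 1857.94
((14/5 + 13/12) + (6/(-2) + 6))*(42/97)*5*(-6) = -8673/97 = -89.41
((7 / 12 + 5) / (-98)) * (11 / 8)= -737 / 9408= -0.08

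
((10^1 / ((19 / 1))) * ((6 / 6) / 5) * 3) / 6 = 1 / 19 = 0.05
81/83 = 0.98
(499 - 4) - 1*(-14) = 509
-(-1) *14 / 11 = 14 / 11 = 1.27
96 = 96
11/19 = 0.58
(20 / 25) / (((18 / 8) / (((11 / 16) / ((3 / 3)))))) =11 / 45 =0.24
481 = 481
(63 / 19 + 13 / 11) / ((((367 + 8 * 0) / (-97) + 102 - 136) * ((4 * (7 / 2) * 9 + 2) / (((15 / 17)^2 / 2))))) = -1025775 / 2833531712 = -0.00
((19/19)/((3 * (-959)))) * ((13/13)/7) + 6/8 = 60413/80556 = 0.75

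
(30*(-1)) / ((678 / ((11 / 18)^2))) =-0.02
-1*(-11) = 11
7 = 7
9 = 9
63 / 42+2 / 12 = 5 / 3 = 1.67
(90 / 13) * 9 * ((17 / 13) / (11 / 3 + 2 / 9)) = 24786 / 1183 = 20.95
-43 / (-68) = 43 / 68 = 0.63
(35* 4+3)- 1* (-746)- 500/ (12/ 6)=639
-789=-789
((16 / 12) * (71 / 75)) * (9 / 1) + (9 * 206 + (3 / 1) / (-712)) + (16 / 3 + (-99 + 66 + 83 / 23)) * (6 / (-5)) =775495859 / 409400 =1894.23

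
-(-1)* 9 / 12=0.75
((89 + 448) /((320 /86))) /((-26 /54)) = -623457 /2080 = -299.74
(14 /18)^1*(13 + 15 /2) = 287 /18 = 15.94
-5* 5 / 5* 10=-50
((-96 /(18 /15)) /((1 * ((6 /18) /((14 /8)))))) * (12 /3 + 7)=-4620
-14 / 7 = -2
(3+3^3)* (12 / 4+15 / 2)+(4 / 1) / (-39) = 12281 / 39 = 314.90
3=3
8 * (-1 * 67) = -536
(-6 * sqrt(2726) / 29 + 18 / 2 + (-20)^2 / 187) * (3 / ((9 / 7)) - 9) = -41660 / 561 + 40 * sqrt(2726) / 29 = -2.24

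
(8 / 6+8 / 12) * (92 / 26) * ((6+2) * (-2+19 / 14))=-3312 / 91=-36.40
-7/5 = -1.40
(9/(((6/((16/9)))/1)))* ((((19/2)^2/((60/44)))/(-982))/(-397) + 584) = 13660488131/8771715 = 1557.33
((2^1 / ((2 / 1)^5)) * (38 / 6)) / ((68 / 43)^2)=0.16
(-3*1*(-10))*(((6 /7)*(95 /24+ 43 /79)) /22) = 128055 /24332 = 5.26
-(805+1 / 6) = -4831 / 6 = -805.17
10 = 10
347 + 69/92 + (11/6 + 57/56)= 58901/168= 350.60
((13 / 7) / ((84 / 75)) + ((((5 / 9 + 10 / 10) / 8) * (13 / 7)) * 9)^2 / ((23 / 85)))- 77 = -654679 / 18032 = -36.31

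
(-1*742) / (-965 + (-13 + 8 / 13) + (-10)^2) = 4823 / 5703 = 0.85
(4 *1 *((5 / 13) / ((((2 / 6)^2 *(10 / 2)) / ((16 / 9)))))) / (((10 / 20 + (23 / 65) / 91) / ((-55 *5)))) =-16016000 / 5961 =-2686.80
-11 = -11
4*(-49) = -196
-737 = -737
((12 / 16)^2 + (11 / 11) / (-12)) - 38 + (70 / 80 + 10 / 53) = -92747 / 2544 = -36.46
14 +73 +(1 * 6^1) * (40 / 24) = 97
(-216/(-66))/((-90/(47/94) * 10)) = -1/550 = -0.00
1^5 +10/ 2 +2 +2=10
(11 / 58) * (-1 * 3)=-33 / 58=-0.57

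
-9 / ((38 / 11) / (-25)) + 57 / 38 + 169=4477 / 19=235.63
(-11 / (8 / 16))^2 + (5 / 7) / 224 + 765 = 1958437 / 1568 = 1249.00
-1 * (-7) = 7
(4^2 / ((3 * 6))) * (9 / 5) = 8 / 5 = 1.60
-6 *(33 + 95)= -768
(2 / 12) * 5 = 5 / 6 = 0.83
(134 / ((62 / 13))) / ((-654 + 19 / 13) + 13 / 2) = -22646 / 520707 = -0.04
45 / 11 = 4.09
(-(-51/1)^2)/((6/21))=-18207/2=-9103.50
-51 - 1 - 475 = -527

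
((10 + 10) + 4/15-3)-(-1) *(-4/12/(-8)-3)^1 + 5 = 2317/120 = 19.31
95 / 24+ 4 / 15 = 169 / 40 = 4.22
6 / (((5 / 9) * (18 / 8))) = 4.80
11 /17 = 0.65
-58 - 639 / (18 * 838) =-97279 / 1676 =-58.04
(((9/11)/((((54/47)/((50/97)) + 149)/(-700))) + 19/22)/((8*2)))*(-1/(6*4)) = 5714407/750579456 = 0.01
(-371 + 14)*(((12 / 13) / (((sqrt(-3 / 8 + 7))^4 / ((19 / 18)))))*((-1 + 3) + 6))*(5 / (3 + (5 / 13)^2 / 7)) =-526722560 / 5019683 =-104.93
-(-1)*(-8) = -8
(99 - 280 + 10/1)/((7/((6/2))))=-513/7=-73.29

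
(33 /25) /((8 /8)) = 33 /25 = 1.32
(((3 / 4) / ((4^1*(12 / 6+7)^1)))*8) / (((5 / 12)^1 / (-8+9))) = 2 / 5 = 0.40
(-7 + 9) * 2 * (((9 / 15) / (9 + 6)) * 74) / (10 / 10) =296 / 25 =11.84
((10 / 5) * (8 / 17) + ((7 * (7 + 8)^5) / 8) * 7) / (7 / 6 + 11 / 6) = 632559503 / 408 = 1550390.94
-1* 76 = -76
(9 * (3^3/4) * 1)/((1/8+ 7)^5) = 0.00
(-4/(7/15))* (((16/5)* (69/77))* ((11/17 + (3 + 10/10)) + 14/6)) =-1572096/9163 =-171.57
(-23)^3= -12167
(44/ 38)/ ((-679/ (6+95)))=-2222/ 12901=-0.17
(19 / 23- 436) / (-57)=10009 / 1311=7.63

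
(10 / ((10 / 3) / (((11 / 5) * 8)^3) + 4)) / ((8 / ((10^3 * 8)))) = 10222080000 / 4089457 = 2499.62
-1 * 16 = -16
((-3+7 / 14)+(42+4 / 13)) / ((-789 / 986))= -170085 / 3419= -49.75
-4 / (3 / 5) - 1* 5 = -35 / 3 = -11.67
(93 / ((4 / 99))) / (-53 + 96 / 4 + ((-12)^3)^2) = 9207 / 11943820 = 0.00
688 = 688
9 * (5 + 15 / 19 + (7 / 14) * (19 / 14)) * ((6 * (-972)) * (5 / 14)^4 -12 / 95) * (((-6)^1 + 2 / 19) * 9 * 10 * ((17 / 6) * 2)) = 273820706874324 / 16468459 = 16626978.08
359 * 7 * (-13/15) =-2177.93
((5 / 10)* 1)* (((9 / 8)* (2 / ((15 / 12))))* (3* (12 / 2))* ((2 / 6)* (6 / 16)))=81 / 40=2.02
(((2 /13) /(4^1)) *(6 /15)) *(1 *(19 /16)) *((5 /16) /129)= 19 /429312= 0.00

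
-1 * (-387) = 387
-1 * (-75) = 75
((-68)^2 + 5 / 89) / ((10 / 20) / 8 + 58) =6584656 / 82681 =79.64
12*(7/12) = 7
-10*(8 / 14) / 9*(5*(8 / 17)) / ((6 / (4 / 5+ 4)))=-1280 / 1071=-1.20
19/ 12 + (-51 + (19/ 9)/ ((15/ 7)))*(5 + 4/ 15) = -261.83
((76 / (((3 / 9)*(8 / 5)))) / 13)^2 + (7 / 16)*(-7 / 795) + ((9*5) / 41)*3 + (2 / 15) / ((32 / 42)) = 10895406733 / 88136880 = 123.62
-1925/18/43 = -2.49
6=6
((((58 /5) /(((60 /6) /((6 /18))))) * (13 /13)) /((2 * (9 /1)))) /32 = 29 /43200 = 0.00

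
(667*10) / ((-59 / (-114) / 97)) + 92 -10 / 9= 663860002 / 531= 1250207.16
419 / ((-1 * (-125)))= 419 / 125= 3.35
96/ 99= 32/ 33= 0.97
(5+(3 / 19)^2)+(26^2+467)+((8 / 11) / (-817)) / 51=9997463599 / 8708403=1148.02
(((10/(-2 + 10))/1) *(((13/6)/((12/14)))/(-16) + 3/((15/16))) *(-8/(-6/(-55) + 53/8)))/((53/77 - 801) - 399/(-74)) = 1372804895/241573846302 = 0.01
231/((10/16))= 1848/5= 369.60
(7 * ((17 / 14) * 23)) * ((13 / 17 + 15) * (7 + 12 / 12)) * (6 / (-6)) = -24656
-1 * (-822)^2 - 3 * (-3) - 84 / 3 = -675703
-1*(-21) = 21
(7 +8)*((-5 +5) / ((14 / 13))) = 0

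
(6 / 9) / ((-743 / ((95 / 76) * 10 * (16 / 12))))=-100 / 6687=-0.01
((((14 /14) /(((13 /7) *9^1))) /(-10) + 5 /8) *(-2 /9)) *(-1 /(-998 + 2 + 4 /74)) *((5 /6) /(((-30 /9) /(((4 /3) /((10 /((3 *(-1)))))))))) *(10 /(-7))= 107189 /5432427000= 0.00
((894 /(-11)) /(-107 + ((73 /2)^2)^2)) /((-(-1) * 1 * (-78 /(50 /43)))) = 119200 /174610256821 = 0.00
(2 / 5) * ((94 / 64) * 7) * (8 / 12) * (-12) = -329 / 10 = -32.90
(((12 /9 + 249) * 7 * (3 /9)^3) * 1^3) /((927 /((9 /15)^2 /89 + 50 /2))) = 292467938 /167068575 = 1.75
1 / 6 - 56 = -335 / 6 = -55.83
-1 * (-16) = 16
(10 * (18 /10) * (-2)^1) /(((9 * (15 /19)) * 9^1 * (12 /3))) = -19 /135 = -0.14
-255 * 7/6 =-595/2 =-297.50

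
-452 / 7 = -64.57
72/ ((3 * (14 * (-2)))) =-6/ 7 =-0.86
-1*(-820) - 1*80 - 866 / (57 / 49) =-254 / 57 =-4.46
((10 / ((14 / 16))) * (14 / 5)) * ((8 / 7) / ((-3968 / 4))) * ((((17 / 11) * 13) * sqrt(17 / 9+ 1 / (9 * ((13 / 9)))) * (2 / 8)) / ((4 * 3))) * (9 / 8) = -0.02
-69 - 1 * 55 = -124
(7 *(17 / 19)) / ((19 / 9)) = 1071 / 361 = 2.97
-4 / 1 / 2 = -2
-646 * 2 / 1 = -1292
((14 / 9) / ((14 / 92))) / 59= 92 / 531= 0.17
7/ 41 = 0.17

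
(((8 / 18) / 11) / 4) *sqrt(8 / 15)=2 *sqrt(30) / 1485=0.01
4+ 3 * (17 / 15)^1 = 37 / 5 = 7.40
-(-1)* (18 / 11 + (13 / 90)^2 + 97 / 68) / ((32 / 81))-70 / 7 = -656561 / 299200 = -2.19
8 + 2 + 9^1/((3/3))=19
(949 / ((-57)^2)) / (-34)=-949 / 110466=-0.01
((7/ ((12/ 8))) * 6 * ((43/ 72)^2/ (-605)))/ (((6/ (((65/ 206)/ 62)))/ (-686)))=57712837/ 6008561856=0.01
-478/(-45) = 478/45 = 10.62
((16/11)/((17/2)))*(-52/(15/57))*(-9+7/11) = 2908672/10285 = 282.81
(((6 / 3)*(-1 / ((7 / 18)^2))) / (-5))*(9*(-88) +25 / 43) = -2093.22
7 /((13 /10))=70 /13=5.38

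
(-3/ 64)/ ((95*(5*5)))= -3/ 152000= -0.00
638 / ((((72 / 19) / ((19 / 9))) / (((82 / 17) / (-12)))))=-142.87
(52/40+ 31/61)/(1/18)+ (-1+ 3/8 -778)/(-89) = 8967869/217160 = 41.30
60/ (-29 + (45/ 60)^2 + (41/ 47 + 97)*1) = 3008/ 3481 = 0.86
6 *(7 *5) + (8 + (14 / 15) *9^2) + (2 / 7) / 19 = 195254 / 665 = 293.62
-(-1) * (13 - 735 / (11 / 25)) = -18232 / 11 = -1657.45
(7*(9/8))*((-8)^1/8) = -63/8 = -7.88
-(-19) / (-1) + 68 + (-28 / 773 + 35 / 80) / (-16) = 9691549 / 197888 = 48.97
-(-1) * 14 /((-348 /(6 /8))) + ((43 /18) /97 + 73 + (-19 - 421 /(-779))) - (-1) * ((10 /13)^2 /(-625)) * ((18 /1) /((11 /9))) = 399781312639613 /7332618407400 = 54.52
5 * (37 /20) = 9.25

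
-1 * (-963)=963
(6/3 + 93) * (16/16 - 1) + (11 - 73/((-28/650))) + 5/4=1706.89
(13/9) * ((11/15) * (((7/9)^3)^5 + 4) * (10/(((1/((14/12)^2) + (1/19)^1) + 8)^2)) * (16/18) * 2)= 3285332863813594661171104/3348549324391672728873027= 0.98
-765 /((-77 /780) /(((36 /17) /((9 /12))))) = 1684800 /77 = 21880.52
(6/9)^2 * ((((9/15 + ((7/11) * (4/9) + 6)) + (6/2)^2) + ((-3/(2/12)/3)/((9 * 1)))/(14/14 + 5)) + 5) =41128/4455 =9.23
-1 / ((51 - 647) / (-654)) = -327 / 298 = -1.10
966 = 966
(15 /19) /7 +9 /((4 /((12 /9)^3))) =2173 /399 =5.45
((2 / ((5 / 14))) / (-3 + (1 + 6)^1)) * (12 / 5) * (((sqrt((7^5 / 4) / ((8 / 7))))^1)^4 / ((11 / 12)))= 872001093663 / 17600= 49545516.69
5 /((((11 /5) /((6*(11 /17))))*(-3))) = -50 /17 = -2.94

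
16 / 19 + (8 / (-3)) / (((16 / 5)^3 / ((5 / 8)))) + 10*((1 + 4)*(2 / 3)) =2655711 / 77824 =34.12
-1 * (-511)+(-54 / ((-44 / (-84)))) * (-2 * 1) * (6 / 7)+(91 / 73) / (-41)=22641044 / 32923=687.70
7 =7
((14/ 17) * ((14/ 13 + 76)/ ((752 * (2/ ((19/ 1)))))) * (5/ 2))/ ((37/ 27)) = 8995455/ 6149104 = 1.46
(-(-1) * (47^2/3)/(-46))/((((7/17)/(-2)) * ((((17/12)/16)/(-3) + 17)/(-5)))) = -22.91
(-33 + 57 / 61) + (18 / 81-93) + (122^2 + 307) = 8271320 / 549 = 15066.16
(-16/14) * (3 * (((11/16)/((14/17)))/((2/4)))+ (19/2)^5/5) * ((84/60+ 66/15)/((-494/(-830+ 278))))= -34693944303/302575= -114662.30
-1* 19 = -19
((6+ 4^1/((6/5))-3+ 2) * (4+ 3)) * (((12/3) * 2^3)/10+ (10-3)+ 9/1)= 1120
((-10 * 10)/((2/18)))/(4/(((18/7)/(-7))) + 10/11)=22275/247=90.18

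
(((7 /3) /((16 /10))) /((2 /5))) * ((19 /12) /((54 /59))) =196175 /31104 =6.31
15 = 15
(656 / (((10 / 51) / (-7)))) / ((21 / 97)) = -108174.40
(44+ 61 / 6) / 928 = 325 / 5568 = 0.06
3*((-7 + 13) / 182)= 9 / 91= 0.10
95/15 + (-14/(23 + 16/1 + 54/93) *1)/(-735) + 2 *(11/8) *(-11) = -12324967/515340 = -23.92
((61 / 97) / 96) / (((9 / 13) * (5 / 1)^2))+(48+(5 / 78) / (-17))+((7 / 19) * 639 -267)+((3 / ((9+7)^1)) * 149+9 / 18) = 44.86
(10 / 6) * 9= 15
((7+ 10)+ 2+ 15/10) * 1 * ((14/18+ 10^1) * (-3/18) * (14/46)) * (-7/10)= 194873/24840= 7.85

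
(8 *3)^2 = 576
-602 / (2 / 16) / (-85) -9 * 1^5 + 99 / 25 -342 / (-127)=2931476 / 53975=54.31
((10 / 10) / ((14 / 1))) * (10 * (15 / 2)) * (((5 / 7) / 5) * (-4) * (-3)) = 450 / 49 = 9.18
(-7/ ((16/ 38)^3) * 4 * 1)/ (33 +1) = -48013/ 4352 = -11.03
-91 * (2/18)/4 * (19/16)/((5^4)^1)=-0.00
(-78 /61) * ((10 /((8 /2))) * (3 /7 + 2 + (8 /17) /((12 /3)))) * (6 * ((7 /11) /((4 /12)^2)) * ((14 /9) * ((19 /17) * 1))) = -94299660 /193919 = -486.28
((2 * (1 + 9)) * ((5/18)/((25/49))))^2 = 9604/81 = 118.57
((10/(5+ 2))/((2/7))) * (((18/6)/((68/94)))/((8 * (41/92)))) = 5.82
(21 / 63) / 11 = 1 / 33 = 0.03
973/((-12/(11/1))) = -10703/12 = -891.92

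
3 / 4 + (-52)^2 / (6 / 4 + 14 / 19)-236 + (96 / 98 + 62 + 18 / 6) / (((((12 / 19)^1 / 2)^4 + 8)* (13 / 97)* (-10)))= 967.45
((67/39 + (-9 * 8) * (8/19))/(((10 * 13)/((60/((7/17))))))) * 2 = -64.11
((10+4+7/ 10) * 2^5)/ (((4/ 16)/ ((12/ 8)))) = 14112/ 5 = 2822.40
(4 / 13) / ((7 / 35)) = 20 / 13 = 1.54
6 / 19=0.32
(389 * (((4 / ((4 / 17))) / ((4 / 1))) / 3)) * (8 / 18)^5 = 1692928 / 177147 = 9.56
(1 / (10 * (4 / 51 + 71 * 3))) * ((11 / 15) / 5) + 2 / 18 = 2718433 / 24450750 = 0.11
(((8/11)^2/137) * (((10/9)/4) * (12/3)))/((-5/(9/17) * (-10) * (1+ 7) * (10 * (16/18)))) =9/14090450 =0.00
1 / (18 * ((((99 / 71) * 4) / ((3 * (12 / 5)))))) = 71 / 990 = 0.07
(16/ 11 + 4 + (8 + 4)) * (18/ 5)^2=62208/ 275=226.21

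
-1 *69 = -69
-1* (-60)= 60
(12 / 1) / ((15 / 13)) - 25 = -73 / 5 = -14.60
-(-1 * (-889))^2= -790321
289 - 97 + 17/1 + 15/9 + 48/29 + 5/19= 351403/1653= 212.58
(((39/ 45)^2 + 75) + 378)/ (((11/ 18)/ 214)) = 43696232/ 275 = 158895.39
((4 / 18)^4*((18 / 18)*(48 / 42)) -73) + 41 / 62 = -72.34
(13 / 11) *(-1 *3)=-39 / 11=-3.55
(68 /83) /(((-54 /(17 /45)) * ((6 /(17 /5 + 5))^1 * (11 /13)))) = -0.01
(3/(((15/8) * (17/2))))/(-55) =-16/4675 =-0.00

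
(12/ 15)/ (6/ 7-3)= -28/ 75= -0.37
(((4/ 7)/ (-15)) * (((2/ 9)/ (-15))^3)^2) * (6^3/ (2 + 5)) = -2048/ 164788228828125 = -0.00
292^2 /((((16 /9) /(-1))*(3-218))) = 47961 /215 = 223.07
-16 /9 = -1.78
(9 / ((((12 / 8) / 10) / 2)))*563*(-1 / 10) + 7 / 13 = -87821 / 13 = -6755.46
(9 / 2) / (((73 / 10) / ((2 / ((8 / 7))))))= 315 / 292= 1.08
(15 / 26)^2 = 225 / 676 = 0.33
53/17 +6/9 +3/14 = 4.00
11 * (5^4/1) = 6875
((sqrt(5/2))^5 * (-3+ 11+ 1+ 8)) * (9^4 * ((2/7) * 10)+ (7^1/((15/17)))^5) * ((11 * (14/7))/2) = 49871019470591 * sqrt(10)/1701000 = 92713704.15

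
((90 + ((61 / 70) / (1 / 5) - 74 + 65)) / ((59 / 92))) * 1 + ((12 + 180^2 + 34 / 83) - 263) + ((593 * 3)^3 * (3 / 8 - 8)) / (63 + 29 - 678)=11778151995072265 / 160699952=73292815.89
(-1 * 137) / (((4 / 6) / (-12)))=2466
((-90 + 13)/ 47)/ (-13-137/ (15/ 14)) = 1155/ 99311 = 0.01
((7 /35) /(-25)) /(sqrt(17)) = -sqrt(17) /2125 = -0.00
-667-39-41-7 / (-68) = -50789 / 68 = -746.90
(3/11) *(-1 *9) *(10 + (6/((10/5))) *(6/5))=-1836/55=-33.38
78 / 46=39 / 23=1.70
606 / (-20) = -303 / 10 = -30.30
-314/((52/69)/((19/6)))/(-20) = 68609/1040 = 65.97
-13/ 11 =-1.18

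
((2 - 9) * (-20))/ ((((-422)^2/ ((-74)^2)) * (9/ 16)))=3066560/ 400689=7.65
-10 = -10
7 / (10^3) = 7 / 1000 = 0.01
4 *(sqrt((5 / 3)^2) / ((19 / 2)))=40 / 57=0.70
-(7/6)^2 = -49/36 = -1.36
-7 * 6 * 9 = -378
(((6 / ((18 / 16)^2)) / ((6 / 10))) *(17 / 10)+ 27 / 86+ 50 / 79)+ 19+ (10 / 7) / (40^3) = 33.38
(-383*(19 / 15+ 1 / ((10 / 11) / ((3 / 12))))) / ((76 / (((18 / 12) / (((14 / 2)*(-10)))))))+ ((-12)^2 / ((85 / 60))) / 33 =51679097 / 15917440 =3.25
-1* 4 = -4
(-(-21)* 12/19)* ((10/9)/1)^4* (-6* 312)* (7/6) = -44149.88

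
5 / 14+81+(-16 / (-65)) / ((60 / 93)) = 371911 / 4550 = 81.74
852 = 852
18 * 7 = 126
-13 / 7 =-1.86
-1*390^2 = -152100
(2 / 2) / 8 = 1 / 8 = 0.12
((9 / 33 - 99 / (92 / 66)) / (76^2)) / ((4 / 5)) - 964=-11269940531 / 11690624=-964.02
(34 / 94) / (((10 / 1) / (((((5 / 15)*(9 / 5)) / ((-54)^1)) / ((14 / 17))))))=-289 / 592200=-0.00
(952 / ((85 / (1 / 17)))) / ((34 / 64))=1.24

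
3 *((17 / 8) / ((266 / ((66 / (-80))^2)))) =55539 / 3404800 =0.02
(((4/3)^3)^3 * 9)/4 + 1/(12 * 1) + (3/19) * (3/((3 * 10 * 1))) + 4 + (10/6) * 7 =45.73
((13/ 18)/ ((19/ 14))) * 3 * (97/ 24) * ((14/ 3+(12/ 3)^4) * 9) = 3451357/ 228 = 15137.53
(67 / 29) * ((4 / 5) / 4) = 67 / 145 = 0.46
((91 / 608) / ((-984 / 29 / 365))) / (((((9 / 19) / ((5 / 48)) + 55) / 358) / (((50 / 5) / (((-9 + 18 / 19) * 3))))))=81899055875 / 20440143936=4.01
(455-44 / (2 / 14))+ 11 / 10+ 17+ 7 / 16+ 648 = 65083 / 80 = 813.54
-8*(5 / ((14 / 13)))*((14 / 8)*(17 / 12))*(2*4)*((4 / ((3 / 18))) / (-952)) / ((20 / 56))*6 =312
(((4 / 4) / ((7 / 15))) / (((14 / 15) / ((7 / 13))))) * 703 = 158175 / 182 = 869.09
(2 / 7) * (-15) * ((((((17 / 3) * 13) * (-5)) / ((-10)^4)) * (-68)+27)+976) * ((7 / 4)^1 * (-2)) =1508257 / 100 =15082.57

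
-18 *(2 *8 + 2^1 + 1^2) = -342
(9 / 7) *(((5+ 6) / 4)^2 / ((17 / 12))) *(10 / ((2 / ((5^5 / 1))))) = 51046875 / 476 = 107241.33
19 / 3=6.33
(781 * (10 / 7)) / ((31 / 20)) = 156200 / 217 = 719.82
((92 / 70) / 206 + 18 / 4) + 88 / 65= 549279 / 93730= 5.86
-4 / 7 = -0.57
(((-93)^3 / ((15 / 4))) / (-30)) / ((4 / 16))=714984 / 25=28599.36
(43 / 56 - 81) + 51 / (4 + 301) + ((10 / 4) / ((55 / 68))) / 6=-44837437 / 563640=-79.55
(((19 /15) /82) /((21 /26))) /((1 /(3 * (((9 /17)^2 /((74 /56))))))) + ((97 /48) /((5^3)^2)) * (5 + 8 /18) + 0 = 38096376989 /2959287750000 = 0.01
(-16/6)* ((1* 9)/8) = -3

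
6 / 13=0.46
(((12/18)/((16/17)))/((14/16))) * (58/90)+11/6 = 2.36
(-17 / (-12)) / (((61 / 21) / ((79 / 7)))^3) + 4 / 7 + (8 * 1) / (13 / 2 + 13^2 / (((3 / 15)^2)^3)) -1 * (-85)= 5660939673929923 / 33564897996084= 168.66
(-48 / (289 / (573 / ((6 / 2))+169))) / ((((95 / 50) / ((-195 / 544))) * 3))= 351000 / 93347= 3.76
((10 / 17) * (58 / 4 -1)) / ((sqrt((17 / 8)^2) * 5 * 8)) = 27 / 289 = 0.09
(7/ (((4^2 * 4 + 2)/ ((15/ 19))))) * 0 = 0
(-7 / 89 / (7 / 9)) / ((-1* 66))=3 / 1958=0.00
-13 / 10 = -1.30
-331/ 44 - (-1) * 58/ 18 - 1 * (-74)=27601/ 396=69.70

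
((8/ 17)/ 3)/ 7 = 8/ 357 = 0.02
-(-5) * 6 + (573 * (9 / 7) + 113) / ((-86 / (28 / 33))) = 30674 / 1419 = 21.62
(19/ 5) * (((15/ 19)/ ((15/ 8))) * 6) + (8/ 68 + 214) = 19016/ 85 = 223.72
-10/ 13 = -0.77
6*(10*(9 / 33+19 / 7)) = 13800 / 77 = 179.22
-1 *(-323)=323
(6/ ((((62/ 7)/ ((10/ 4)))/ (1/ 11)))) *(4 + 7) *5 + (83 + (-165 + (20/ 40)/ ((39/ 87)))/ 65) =2329952/ 26195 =88.95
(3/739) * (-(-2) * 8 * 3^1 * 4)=0.78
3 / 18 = 1 / 6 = 0.17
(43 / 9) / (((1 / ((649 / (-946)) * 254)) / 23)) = -172339 / 9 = -19148.78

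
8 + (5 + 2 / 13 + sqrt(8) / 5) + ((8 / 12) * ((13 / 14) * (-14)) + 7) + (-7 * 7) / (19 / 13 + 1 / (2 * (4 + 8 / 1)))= -55160 / 2613 + 2 * sqrt(2) / 5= -20.54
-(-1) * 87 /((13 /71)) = 6177 /13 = 475.15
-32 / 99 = -0.32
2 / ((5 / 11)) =22 / 5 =4.40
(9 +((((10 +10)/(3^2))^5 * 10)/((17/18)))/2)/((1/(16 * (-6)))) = -1056122656/37179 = -28406.43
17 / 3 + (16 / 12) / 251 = 4271 / 753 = 5.67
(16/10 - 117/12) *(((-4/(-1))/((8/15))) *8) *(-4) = 1956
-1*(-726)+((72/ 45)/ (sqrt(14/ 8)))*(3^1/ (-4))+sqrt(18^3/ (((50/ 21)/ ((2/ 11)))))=-12*sqrt(7)/ 35+54*sqrt(462)/ 55+726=746.20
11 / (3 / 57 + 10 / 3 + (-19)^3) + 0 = -627 / 390770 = -0.00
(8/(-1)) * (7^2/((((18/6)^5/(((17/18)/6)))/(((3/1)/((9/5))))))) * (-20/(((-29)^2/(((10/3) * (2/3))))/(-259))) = -862988000/148980627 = -5.79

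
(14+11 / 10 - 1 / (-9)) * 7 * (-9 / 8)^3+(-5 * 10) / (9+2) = -8794453 / 56320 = -156.15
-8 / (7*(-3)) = 0.38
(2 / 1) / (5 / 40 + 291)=16 / 2329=0.01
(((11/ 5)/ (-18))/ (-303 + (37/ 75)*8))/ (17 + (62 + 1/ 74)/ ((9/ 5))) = 555/ 69870413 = 0.00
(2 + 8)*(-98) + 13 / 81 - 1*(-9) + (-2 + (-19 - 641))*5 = -346748 / 81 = -4280.84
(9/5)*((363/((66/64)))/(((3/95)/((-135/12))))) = -225720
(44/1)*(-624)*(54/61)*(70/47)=-103783680/2867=-36199.40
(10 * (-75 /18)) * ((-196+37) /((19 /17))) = 112625 /19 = 5927.63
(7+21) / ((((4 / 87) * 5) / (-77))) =-9378.60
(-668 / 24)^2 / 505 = 27889 / 18180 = 1.53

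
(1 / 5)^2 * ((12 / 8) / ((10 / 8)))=6 / 125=0.05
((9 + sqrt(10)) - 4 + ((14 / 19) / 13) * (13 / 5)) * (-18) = -8802 / 95 - 18 * sqrt(10) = -149.57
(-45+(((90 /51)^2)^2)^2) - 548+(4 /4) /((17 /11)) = -3476010437110 /6975757441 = -498.30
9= 9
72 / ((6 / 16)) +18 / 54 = 577 / 3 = 192.33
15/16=0.94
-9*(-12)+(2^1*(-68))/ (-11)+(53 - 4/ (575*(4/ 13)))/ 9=2395594/ 18975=126.25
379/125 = 3.03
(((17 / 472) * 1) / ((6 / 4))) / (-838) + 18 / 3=3559807 / 593304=6.00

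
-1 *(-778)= 778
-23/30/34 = -23/1020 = -0.02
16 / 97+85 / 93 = 9733 / 9021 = 1.08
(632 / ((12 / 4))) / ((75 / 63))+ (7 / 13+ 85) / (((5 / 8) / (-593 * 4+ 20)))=-104559448 / 325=-321721.38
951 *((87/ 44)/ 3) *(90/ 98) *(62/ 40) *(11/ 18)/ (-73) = -854949/ 114464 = -7.47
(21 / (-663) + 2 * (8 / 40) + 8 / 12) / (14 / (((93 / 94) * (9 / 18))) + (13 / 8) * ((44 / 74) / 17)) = 15741428 / 431301715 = 0.04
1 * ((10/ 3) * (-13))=-130/ 3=-43.33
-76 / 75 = -1.01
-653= -653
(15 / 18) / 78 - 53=-24799 / 468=-52.99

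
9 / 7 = 1.29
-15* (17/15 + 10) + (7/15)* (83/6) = -14449/90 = -160.54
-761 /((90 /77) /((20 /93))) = -117194 /837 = -140.02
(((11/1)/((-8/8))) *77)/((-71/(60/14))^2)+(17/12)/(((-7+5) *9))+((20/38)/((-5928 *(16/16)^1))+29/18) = -55579573109/35770008456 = -1.55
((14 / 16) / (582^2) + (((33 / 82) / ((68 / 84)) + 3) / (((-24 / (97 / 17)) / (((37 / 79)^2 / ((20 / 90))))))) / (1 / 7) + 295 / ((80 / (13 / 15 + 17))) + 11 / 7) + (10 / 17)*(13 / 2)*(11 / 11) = 28726485312334009 / 438348878781030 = 65.53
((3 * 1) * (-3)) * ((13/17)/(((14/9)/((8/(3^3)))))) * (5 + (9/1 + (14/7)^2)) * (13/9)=-4056/119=-34.08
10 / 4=5 / 2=2.50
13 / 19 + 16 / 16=32 / 19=1.68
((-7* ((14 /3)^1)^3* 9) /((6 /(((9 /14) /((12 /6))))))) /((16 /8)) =-343 /2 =-171.50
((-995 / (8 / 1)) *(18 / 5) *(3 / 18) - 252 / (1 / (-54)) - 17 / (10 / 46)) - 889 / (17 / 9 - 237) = 284791513 / 21160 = 13458.96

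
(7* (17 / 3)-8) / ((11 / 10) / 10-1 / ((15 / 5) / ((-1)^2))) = -9500 / 67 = -141.79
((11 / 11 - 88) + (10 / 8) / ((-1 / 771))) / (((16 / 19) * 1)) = -79857 / 64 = -1247.77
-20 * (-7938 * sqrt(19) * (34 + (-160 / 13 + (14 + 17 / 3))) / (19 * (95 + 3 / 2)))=170719920 * sqrt(19) / 47671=15610.14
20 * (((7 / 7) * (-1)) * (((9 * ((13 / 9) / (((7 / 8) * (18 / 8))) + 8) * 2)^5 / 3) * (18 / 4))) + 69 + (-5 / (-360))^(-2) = -952912793288034343447 / 330812181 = -2880525107653.26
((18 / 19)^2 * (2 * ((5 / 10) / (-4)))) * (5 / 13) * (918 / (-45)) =8262 / 4693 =1.76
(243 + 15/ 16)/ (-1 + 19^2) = 1301/ 1920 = 0.68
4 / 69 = 0.06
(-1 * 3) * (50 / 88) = -75 / 44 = -1.70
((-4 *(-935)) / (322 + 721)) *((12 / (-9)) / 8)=-1870 / 3129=-0.60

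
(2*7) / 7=2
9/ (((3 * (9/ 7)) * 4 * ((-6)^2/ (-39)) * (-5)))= 91/ 720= 0.13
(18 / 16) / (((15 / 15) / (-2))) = -9 / 4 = -2.25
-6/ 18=-1/ 3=-0.33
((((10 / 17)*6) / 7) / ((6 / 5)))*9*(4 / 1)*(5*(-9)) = -81000 / 119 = -680.67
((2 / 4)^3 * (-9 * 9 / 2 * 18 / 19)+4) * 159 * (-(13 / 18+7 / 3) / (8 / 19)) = 352715 / 384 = 918.53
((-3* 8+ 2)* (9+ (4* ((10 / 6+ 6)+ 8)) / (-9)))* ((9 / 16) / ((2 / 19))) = -11495 / 48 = -239.48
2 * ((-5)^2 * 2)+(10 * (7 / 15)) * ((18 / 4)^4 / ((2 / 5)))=78145 / 16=4884.06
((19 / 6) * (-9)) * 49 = -2793 / 2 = -1396.50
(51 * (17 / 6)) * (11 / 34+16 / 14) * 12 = 17799 / 7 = 2542.71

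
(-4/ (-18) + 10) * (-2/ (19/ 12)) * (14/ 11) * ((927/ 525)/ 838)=-75808/ 2189275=-0.03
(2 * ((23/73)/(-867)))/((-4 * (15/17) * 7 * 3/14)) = 23/167535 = 0.00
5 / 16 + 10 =165 / 16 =10.31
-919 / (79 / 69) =-63411 / 79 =-802.67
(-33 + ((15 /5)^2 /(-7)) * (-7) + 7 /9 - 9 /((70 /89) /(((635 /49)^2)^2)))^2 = 54961976419325254757227180201 /527606005722985476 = 104172385877.24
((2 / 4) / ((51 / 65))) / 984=65 / 100368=0.00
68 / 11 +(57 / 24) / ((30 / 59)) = 28651 / 2640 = 10.85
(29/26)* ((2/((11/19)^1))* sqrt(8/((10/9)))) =3306* sqrt(5)/715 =10.34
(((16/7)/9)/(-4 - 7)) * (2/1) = -32/693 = -0.05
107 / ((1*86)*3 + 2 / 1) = 107 / 260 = 0.41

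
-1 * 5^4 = -625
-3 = -3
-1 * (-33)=33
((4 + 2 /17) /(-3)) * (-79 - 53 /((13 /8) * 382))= 13745830 /126633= 108.55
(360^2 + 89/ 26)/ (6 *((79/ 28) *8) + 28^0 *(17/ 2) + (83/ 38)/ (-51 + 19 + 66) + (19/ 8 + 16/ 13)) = 30475467316/ 34706921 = 878.08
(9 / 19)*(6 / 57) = 18 / 361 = 0.05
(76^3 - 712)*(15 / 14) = 3286980 / 7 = 469568.57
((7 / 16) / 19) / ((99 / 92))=161 / 7524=0.02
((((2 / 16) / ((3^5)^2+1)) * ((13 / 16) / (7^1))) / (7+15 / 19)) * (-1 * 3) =-741 / 7830502400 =-0.00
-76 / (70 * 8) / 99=-19 / 13860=-0.00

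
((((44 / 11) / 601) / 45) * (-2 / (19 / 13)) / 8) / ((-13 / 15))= 1 / 34257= 0.00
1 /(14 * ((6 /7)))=1 /12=0.08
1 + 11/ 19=30/ 19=1.58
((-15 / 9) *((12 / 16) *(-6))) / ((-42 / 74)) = -185 / 14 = -13.21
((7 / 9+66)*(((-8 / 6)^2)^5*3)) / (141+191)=157548544 / 14703201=10.72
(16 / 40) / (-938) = -1 / 2345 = -0.00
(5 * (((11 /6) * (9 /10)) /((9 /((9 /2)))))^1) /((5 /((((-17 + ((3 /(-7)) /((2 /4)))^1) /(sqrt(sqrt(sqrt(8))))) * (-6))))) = 68.16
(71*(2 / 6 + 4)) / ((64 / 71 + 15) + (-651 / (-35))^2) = 126025 / 148224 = 0.85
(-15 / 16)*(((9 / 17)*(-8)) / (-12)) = -45 / 136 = -0.33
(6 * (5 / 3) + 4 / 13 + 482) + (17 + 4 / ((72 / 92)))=60187 / 117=514.42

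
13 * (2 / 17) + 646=11008 / 17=647.53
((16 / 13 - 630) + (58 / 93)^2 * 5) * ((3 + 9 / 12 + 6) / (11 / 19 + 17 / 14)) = -4686804689 / 1375191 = -3408.11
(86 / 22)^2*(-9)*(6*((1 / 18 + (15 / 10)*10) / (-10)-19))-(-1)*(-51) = 20412267 / 1210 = 16869.64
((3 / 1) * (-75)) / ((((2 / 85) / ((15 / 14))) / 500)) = -35859375 / 7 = -5122767.86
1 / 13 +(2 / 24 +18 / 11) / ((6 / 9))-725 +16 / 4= -821785 / 1144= -718.34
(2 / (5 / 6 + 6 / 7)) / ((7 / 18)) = 216 / 71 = 3.04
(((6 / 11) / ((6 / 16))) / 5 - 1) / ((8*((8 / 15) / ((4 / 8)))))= -0.08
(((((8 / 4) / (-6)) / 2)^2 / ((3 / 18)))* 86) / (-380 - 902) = -0.01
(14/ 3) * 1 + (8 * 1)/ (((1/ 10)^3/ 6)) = 144014/ 3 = 48004.67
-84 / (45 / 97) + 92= -1336 / 15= -89.07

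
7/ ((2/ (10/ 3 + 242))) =2576/ 3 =858.67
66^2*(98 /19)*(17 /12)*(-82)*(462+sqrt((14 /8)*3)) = -22910652072 /19 - 24795078*sqrt(21) /19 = -1211804073.36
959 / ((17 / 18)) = 17262 / 17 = 1015.41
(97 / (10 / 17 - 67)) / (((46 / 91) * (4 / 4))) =-150059 / 51934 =-2.89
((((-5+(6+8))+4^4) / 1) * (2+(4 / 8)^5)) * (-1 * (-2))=17225 / 16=1076.56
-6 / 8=-0.75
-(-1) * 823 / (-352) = -823 / 352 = -2.34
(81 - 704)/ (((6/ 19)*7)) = -1691/ 6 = -281.83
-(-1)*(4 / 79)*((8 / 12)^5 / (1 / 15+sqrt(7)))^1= -320 / 5036013+1600*sqrt(7) / 1678671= 0.00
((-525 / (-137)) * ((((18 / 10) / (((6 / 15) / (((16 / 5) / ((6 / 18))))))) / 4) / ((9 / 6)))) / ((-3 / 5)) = -6300 / 137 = -45.99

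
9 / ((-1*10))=-9 / 10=-0.90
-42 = -42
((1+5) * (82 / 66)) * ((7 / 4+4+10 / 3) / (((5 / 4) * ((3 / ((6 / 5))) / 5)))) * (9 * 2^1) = 107256 / 55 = 1950.11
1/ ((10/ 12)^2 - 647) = -36/ 23267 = -0.00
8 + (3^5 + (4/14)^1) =251.29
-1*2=-2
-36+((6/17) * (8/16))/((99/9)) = -6729/187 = -35.98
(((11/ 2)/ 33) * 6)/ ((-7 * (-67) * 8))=1/ 3752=0.00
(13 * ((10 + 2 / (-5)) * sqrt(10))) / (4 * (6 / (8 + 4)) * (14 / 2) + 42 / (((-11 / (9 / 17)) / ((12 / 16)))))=233376 * sqrt(10) / 23345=31.61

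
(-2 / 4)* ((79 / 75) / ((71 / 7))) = -553 / 10650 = -0.05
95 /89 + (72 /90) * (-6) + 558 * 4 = 991579 /445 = 2228.27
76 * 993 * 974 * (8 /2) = 294023328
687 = 687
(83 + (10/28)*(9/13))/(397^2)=15151/28684838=0.00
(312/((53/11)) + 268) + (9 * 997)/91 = 2080445/4823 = 431.36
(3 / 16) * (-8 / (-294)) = 1 / 196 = 0.01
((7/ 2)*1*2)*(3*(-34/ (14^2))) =-51/ 14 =-3.64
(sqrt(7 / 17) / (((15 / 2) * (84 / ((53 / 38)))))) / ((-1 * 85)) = -0.00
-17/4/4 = -1.06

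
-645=-645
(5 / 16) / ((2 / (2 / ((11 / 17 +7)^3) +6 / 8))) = 0.12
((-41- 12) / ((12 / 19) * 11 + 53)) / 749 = -0.00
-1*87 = -87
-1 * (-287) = 287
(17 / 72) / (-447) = -17 / 32184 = -0.00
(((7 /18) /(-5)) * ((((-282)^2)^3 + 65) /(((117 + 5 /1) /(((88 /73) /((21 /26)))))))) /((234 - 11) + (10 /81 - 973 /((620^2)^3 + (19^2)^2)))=-12254682930613771502067837934754301 /5714037598489348822246075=-2144662634.68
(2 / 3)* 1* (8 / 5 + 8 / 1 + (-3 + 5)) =116 / 15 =7.73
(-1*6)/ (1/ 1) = -6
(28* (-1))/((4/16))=-112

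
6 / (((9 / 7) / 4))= 56 / 3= 18.67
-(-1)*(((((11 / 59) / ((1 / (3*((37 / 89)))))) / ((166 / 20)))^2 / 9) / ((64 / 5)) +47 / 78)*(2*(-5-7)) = -71422159401139 / 4938710501114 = -14.46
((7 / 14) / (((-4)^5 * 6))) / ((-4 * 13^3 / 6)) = 1 / 17997824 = 0.00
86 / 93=0.92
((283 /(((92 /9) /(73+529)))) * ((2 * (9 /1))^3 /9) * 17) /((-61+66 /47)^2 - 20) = 9327925912284 /179432683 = 51985.66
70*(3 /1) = 210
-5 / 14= -0.36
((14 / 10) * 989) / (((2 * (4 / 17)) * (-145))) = -117691 / 5800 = -20.29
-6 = -6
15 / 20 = 3 / 4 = 0.75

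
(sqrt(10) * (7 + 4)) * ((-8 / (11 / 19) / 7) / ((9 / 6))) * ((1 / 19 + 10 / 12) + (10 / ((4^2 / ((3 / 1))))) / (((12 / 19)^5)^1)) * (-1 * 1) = 246399197 * sqrt(10) / 870912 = 894.67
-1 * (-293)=293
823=823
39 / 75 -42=-1037 / 25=-41.48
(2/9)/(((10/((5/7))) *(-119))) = -1/7497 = -0.00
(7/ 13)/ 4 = 7/ 52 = 0.13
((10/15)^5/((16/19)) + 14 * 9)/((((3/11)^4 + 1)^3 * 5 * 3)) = 12026457539594872/1453811118181245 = 8.27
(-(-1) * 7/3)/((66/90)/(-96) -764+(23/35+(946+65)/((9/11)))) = 23520/4760947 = 0.00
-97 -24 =-121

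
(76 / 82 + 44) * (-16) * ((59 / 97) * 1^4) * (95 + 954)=-1824051552 / 3977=-458650.13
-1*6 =-6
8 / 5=1.60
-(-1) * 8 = 8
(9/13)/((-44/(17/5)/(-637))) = 7497/220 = 34.08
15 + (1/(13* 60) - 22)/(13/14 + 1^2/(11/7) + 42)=14.50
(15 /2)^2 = 225 /4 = 56.25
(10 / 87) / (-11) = -10 / 957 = -0.01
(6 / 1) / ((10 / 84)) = 252 / 5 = 50.40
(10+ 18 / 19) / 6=104 / 57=1.82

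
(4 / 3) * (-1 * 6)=-8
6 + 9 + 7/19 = 292/19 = 15.37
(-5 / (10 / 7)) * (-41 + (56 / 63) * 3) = 805 / 6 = 134.17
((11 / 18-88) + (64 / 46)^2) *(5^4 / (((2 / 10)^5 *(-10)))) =317845703125 / 19044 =16690070.53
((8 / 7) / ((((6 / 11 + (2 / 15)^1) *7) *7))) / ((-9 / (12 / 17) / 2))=-220 / 40817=-0.01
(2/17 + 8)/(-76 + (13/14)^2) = -9016/83453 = -0.11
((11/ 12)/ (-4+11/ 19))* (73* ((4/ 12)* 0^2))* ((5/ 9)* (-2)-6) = 0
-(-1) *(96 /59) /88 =12 /649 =0.02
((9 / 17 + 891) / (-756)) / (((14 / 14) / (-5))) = 2105 / 357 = 5.90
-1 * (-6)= 6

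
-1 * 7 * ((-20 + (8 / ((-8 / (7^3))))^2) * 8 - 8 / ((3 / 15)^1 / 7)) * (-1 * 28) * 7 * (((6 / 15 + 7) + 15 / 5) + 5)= 99384804288 / 5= 19876960857.60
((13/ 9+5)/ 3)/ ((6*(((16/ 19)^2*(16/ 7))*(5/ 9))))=73283/ 184320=0.40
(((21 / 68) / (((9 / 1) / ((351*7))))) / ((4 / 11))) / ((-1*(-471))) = 21021 / 42704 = 0.49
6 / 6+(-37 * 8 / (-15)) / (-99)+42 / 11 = 6859 / 1485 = 4.62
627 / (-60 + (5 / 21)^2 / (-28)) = -37044 / 3545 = -10.45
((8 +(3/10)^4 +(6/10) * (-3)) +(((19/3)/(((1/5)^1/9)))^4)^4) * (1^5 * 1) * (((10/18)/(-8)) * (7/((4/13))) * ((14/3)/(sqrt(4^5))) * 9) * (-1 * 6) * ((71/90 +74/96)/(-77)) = -1936149590744076039962827278647145080572750493633/4055040000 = -477467445634093878226312800000000000000.00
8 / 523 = 0.02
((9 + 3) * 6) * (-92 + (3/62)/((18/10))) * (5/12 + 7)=-1522523/31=-49113.65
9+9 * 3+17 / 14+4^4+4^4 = 7689 / 14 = 549.21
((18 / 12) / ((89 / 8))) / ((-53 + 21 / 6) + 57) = 8 / 445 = 0.02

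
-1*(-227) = 227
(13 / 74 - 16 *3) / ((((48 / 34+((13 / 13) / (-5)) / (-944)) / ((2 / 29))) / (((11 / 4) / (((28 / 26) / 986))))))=-172582378540 / 29343923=-5881.37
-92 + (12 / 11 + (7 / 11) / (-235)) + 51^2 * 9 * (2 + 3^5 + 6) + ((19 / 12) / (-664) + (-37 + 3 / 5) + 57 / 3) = 121020362629957 / 20597280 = 5875550.69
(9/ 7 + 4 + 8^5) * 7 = 229413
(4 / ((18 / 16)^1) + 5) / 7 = 11 / 9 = 1.22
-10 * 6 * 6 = -360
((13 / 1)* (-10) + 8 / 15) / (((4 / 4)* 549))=-1942 / 8235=-0.24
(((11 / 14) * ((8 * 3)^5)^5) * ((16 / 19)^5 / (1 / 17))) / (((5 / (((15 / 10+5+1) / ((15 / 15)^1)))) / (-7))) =-4707429515136132828779625303341426295177216 / 2476099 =-1901147536966871206999246000000000000.00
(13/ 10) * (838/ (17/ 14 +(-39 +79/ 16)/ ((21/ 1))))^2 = 515323501056/ 93845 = 5491219.58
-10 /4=-5 /2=-2.50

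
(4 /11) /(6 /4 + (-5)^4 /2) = 2 /1727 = 0.00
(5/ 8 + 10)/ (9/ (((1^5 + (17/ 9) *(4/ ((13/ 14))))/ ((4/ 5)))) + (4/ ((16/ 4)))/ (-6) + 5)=1362975/ 721108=1.89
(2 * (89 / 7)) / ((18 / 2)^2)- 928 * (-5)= 2631058 / 567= 4640.31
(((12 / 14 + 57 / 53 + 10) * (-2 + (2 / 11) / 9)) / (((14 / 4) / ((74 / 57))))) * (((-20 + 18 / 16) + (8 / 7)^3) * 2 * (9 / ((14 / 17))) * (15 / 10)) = 6990329229 / 1399783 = 4993.87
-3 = -3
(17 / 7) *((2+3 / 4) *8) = 374 / 7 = 53.43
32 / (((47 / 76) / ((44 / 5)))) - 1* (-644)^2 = -97355952 / 235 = -414280.65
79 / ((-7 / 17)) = -1343 / 7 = -191.86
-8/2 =-4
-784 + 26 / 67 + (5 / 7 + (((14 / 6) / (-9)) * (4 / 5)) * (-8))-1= -49527424 / 63315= -782.24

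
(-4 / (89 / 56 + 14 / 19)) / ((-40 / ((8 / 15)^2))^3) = 2179072 / 3523974609375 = 0.00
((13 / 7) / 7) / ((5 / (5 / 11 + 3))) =494 / 2695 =0.18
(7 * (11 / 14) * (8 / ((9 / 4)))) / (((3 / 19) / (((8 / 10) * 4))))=53504 / 135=396.33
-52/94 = -26/47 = -0.55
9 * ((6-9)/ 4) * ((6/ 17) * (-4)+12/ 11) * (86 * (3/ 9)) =11610/ 187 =62.09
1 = 1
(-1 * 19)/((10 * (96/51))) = -323/320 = -1.01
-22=-22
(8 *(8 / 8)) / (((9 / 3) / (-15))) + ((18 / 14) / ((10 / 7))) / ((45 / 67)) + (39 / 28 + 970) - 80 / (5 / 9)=552113 / 700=788.73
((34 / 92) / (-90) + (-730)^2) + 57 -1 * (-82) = 2206781443 / 4140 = 533039.00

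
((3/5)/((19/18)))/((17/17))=54/95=0.57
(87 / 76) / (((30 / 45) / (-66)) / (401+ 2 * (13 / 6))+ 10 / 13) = 597168 / 401267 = 1.49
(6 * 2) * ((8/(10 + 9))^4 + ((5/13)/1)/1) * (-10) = -84582360/1694173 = -49.93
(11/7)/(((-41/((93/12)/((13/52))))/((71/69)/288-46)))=311687981/5703264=54.65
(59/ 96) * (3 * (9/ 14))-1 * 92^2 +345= -3636781/ 448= -8117.81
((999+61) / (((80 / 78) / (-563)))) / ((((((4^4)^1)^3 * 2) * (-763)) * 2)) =1163721 / 102408126464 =0.00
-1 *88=-88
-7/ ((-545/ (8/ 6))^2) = -112/ 2673225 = -0.00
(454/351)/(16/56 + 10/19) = 30191/18954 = 1.59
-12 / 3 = -4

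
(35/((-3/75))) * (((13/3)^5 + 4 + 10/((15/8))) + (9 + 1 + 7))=-330480500/243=-1360002.06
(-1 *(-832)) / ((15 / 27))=7488 / 5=1497.60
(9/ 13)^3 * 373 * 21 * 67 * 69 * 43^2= 48810859987239/ 2197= 22217050517.63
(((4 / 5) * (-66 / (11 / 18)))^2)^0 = 1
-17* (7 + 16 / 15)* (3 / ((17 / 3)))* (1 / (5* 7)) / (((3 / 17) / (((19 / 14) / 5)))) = -39083 / 12250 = -3.19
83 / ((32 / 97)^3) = 2311.76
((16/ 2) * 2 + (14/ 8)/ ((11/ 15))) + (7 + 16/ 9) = 10757/ 396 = 27.16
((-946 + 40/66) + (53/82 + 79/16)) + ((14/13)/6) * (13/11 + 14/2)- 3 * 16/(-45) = -439619419/469040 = -937.27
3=3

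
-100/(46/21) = -1050/23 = -45.65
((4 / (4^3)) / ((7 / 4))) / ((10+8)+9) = 1 / 756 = 0.00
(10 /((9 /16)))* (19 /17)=3040 /153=19.87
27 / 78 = 9 / 26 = 0.35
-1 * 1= -1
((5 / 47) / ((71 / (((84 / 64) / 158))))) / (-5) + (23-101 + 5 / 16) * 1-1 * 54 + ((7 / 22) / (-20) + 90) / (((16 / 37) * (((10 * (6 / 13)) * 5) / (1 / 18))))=-1314737425647841 / 10021891968000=-131.19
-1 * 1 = -1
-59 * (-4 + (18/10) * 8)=-3068/5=-613.60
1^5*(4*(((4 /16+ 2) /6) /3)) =1 /2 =0.50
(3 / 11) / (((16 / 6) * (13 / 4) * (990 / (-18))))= -9 / 15730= -0.00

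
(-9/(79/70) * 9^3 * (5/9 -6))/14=178605/79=2260.82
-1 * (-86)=86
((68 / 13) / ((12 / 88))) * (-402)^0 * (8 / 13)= 11968 / 507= 23.61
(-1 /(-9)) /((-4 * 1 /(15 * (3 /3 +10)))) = -55 /12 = -4.58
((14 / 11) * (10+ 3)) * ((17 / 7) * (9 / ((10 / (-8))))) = -15912 / 55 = -289.31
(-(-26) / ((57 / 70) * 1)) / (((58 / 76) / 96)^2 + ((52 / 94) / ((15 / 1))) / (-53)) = -5292366643200 / 104860513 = -50470.54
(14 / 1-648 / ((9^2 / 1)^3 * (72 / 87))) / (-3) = -275533 / 59049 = -4.67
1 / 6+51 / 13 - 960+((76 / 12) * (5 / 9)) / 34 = -5703299 / 5967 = -955.81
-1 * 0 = 0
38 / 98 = 19 / 49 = 0.39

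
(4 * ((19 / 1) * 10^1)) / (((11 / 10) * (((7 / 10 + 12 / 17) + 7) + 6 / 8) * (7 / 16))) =41344000 / 239701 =172.48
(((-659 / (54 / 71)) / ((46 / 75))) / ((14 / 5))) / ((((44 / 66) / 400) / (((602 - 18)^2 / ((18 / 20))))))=-498677162000000 / 4347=-114717543593.28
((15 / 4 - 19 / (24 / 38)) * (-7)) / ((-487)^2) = 553 / 711507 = 0.00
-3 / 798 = -1 / 266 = -0.00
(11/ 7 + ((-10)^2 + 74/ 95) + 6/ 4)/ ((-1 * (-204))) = 138121/ 271320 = 0.51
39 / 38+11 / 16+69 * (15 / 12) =26741 / 304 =87.96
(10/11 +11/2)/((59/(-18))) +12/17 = -13785/11033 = -1.25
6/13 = 0.46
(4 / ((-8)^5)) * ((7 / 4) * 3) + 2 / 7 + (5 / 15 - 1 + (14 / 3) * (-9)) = -42.38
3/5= 0.60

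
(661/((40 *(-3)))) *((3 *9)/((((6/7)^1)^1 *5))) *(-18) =624.64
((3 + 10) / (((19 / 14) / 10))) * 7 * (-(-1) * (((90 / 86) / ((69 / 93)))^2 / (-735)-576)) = -7177720378140 / 18584299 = -386224.97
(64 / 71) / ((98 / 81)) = 2592 / 3479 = 0.75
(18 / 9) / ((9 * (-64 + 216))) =1 / 684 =0.00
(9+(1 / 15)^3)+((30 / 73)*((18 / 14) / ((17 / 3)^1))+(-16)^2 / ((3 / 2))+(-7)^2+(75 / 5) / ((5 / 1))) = 6794890562 / 29318625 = 231.76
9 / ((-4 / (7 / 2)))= -63 / 8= -7.88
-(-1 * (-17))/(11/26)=-442/11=-40.18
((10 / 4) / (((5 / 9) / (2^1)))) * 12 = 108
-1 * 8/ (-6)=4/ 3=1.33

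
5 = 5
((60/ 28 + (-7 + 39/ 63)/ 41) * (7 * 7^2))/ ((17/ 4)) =335356/ 2091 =160.38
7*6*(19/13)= 798/13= 61.38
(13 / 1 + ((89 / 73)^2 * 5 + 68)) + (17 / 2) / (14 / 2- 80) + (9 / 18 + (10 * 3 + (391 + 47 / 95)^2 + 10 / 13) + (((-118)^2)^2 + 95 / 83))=10068989001185170049 / 51893668775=194031164.86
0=0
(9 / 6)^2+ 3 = 21 / 4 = 5.25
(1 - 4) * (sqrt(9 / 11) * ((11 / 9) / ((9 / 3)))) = -sqrt(11) / 3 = -1.11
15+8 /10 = 79 /5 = 15.80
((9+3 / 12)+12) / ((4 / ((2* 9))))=765 / 8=95.62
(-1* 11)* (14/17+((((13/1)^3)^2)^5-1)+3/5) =-2449695926812698537955815589698901211/85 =-28819952080149394564186070000000000.00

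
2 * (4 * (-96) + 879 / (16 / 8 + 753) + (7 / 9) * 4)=-5160458 / 6795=-759.45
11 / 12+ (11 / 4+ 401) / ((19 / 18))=4601 / 12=383.42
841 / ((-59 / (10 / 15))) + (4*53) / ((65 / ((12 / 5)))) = -96362 / 57525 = -1.68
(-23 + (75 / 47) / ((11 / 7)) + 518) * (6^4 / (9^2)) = 4103040 / 517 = 7936.25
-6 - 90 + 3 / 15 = -479 / 5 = -95.80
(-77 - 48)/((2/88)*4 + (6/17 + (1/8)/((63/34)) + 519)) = -5890500/24481451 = -0.24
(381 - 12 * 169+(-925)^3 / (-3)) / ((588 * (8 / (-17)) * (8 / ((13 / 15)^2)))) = -284228829079 / 3175200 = -89515.25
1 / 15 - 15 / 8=-217 / 120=-1.81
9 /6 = 1.50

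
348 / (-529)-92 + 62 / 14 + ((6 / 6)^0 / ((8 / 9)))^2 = -20609689 / 236992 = -86.96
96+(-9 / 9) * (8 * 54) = -336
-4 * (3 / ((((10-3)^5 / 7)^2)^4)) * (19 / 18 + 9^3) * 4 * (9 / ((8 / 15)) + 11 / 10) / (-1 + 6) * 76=-718076804 / 82832075568294048472897440075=-0.00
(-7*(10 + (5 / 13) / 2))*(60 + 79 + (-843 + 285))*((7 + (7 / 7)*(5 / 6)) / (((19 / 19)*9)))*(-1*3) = -36530515 / 468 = -78056.66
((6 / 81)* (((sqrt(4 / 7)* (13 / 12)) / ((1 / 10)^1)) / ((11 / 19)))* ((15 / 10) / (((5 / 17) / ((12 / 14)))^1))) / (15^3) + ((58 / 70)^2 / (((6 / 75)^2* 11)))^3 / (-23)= -9294114390625 / 230501685568 + 8398* sqrt(7) / 16372125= -40.32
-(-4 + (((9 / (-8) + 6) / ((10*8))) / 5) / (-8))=102439 / 25600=4.00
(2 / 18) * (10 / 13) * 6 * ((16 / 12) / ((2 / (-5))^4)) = 26.71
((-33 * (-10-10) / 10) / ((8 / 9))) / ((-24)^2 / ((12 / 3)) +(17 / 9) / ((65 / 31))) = 173745 / 339068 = 0.51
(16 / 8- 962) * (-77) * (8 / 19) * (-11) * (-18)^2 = -110926686.32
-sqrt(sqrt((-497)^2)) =-sqrt(497) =-22.29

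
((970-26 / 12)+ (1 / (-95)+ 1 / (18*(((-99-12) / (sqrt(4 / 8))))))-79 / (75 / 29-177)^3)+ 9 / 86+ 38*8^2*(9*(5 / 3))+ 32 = 37479.93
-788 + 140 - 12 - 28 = -688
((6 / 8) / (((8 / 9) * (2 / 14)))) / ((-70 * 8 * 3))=-9 / 2560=-0.00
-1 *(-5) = 5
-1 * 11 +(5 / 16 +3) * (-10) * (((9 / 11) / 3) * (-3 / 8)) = -5359 / 704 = -7.61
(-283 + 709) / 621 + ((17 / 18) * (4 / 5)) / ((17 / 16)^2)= 23846 / 17595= 1.36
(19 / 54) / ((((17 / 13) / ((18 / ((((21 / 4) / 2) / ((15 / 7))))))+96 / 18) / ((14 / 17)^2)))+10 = 441964990 / 44002851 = 10.04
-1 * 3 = -3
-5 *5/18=-1.39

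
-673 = -673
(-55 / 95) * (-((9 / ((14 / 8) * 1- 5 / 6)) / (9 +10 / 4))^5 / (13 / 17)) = 7993144737792 / 23275920972161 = 0.34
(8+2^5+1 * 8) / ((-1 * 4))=-12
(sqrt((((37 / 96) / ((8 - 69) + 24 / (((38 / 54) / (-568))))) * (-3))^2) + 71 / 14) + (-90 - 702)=-1759018155 / 2235296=-786.93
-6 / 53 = -0.11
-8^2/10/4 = -8/5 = -1.60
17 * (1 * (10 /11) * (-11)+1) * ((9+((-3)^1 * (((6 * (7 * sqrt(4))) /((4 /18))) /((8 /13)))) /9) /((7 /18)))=1078191 /14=77013.64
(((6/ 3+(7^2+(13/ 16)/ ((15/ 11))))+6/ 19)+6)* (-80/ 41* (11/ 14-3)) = 8186387/ 32718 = 250.21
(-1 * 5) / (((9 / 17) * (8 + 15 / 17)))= -1445 / 1359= -1.06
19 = 19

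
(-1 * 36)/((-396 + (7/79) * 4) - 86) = 1422/19025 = 0.07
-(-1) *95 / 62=95 / 62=1.53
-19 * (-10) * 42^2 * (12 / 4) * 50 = 50274000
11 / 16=0.69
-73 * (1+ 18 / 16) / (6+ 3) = -1241 / 72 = -17.24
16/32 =1/2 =0.50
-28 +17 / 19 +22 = -5.11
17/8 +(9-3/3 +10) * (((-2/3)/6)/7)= 103/56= 1.84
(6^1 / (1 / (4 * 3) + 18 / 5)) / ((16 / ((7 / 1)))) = 315 / 442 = 0.71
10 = 10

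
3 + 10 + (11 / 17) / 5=1116 / 85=13.13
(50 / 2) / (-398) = -25 / 398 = -0.06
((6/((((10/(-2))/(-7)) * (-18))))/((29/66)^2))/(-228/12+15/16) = 162624/1215245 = 0.13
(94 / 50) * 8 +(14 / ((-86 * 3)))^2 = 6258241 / 416025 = 15.04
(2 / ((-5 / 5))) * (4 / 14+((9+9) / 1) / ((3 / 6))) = -508 / 7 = -72.57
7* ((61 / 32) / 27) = 427 / 864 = 0.49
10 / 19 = 0.53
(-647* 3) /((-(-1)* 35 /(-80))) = 31056 /7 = 4436.57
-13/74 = -0.18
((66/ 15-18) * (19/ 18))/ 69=-0.21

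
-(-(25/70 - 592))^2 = -68608089/196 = -350041.27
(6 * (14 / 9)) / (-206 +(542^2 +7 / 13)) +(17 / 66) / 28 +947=6678735561277 / 7052450328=947.01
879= 879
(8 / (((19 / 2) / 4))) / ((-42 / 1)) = -32 / 399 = -0.08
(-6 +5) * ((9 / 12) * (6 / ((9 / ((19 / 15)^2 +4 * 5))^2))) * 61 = -1441388581 / 911250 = -1581.77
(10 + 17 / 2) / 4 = 4.62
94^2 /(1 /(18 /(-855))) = -17672 /95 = -186.02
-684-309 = -993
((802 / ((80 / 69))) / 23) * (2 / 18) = 401 / 120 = 3.34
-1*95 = -95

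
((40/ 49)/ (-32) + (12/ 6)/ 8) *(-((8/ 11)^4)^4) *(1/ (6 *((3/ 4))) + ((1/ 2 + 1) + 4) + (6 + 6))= -4081387162304512/ 167469676610209281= -0.02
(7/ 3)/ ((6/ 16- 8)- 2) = -0.24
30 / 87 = 10 / 29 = 0.34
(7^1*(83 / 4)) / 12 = 581 / 48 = 12.10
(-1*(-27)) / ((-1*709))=-27 / 709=-0.04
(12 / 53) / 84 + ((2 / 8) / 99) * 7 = 2993 / 146916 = 0.02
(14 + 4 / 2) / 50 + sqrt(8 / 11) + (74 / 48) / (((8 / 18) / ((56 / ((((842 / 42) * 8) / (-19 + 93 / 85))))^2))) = 2 * sqrt(22) / 11 + 278471460203 / 2048905960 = 136.77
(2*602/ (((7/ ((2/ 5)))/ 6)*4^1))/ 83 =516/ 415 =1.24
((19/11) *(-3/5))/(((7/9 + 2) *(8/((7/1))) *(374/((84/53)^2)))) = -1583631/722264125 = -0.00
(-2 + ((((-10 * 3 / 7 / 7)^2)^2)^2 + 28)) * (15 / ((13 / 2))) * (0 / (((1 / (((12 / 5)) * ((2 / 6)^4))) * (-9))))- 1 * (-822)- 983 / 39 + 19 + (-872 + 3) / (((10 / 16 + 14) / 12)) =1336 / 13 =102.77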